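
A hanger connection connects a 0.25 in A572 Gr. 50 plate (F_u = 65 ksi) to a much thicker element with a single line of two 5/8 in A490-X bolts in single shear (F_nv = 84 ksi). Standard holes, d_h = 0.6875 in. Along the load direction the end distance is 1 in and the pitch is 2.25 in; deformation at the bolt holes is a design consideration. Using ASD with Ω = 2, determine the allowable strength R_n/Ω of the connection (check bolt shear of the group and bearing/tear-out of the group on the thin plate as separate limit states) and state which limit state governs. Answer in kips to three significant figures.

18.6 kips (bearing governs)

Bolt shear: A_b = π·0.625²/4 = 0.3068 in²; R_n = 84 × 0.3068 × 2 × 1 = 51.54 kips → 51.54 / 2 = 25.8 kips.
Bearing (1.2 l_c t F_u ≤ 2.4 d t F_u): upper limit = 2.4·0.625·0.25·65 = 24.38 kips.
  Edge l_c = 1 − 0.6875/2 = 0.6562 → r_n = 12.8 kips; interior l_c = 2.25 − 0.6875 = 1.562 → r_n = 24.38 kips.
  R_n,bearing = 1·12.8 + 1·24.38 = 37.17 kips → 37.17 / 2 = 18.6 kips.
Bearing governs: 18.6 kips.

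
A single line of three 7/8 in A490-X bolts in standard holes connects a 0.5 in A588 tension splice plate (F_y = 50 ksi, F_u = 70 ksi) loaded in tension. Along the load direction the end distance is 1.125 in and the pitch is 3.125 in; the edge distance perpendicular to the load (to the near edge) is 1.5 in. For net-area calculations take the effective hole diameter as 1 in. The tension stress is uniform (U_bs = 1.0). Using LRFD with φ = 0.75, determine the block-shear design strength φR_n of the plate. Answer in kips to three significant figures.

Shear plane L_v = 1.125 + 2·3.125 = 7.375 in; A_gv = 7.375 × 0.5 = 3.688 in².
A_nv = (7.375 − 2.5·1) × 0.5 = 2.438 in².
A_nt = (1.5 − 0.5·1) × 0.5 = 0.5 in².
0.6 F_u A_nv = 102.4 kips; 0.6 F_y A_gv = 110.6 kips → shear rupture governs the shear term.
R_n = 102.4 + 1.0 × 70 × 0.5 = 137.4 kips.
Design strength φR_n = 0.75 × 137.4 = 103 kips.

103 kips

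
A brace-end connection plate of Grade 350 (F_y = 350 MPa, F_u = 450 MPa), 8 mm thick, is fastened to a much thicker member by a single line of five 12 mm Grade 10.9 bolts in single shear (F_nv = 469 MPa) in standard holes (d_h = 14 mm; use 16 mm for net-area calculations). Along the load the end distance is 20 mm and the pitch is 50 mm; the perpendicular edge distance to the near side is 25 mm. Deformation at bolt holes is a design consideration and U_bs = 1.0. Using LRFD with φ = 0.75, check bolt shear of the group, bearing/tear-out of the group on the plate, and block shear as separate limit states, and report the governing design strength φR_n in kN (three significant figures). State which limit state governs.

199 kN (bolt shear governs)

Bolt shear: A_b = π·12²/4 = 113.1 mm²; R_n = 469 × 113.1 × 5 × 1 / 1000 = 265.2 kN → 0.75 × 265.2 = 199 kN.
Bearing: edge l_c = 13, r_n = 56.16 kN; interior l_c = 36, r_n = 103.7 kN; R_n = 56.16 + 4·103.7 = 470.9 kN → 353 kN.
Block shear: A_gv = 1760, A_nv = 1184, A_nt = 136 mm²; R_n = min(0.6F_uA_nv, 0.6F_yA_gv) + U_bs·F_u·A_nt = 380.9 kN → 286 kN.
Bolt shear governs: 199 kN.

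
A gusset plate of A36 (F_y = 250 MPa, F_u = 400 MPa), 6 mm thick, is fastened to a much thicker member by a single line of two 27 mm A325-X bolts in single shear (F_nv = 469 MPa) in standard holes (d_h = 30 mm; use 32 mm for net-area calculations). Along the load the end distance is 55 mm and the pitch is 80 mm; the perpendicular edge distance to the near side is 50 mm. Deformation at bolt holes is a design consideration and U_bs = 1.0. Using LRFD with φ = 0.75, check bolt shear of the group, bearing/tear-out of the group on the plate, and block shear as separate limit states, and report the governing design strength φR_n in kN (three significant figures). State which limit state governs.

152 kN (block shear governs)

Bolt shear: A_b = π·27²/4 = 572.6 mm²; R_n = 469 × 572.6 × 2 × 1 / 1000 = 537.1 kN → 0.75 × 537.1 = 403 kN.
Bearing: edge l_c = 40, r_n = 115.2 kN; interior l_c = 50, r_n = 144 kN; R_n = 115.2 + 1·144 = 259.2 kN → 194 kN.
Block shear: A_gv = 810, A_nv = 522, A_nt = 204 mm²; R_n = min(0.6F_uA_nv, 0.6F_yA_gv) + U_bs·F_u·A_nt = 203.1 kN → 152 kN.
Block shear governs: 152 kN.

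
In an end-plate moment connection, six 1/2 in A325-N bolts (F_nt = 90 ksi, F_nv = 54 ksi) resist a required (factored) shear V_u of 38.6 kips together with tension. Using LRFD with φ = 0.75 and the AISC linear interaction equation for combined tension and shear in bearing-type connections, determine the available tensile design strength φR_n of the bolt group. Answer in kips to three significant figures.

A_b = π·0.5²/4 = 0.1963 in²; f_rv = 38.6 / (6 × 0.1963) = 32.76 ksi.
F'_nt = 1.3 F_nt − (F_nt / φF_nv) f_rv = 1.3·90 − (90/(0.75·54))·32.76 = 44.19 ksi, capped at F_nt → F'_nt = 44.19 ksi.
R_n = F'_nt · A_b · n = 44.19 × 0.1963 × 6 = 52.06 kips.
Design strength φR_n = 0.75 × 52.06 = 39 kips.

39 kips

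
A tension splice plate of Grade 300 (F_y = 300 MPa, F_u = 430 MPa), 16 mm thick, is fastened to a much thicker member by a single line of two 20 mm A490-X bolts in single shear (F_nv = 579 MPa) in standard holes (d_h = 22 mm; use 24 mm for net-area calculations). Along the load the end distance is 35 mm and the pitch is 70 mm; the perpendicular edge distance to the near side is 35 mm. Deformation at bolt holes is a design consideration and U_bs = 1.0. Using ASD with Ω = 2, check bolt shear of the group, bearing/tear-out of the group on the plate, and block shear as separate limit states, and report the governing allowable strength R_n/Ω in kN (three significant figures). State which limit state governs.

182 kN (bolt shear governs)

Bolt shear: A_b = π·20²/4 = 314.2 mm²; R_n = 579 × 314.2 × 2 × 1 / 1000 = 363.8 kN → 363.8 / 2 = 182 kN.
Bearing: edge l_c = 24, r_n = 198.1 kN; interior l_c = 48, r_n = 330.2 kN; R_n = 198.1 + 1·330.2 = 528.4 kN → 264 kN.
Block shear: A_gv = 1680, A_nv = 1104, A_nt = 368 mm²; R_n = min(0.6F_uA_nv, 0.6F_yA_gv) + U_bs·F_u·A_nt = 443.1 kN → 222 kN.
Bolt shear governs: 182 kN.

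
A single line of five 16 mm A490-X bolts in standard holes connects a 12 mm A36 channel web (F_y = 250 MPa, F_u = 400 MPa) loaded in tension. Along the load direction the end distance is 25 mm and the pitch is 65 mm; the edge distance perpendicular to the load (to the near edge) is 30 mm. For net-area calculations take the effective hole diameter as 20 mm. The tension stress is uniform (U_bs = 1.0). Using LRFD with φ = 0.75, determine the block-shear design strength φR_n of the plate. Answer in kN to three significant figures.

457 kN

Shear plane L_v = 25 + 4·65 = 285 mm; A_gv = 285 × 12 = 3420 mm².
A_nv = (285 − 4.5·20) × 12 = 2340 mm².
A_nt = (30 − 0.5·20) × 12 = 240 mm².
0.6 F_u A_nv = 561.6 kN; 0.6 F_y A_gv = 513 kN → shear yielding governs the shear term.
R_n = 513 + 1.0 × 400 × 240 / 1000 = 609 kN.
Design strength φR_n = 0.75 × 609 = 457 kN.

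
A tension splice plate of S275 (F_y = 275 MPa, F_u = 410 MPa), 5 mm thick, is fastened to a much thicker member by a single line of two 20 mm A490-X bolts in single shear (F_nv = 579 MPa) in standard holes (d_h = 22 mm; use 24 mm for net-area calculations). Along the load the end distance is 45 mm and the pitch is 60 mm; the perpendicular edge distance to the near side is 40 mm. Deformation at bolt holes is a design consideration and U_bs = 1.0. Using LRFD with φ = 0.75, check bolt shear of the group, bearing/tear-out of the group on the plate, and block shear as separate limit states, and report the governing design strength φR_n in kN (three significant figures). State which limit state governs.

107 kN (block shear governs)

Bolt shear: A_b = π·20²/4 = 314.2 mm²; R_n = 579 × 314.2 × 2 × 1 / 1000 = 363.8 kN → 0.75 × 363.8 = 273 kN.
Bearing: edge l_c = 34, r_n = 83.64 kN; interior l_c = 38, r_n = 93.48 kN; R_n = 83.64 + 1·93.48 = 177.1 kN → 133 kN.
Block shear: A_gv = 525, A_nv = 345, A_nt = 140 mm²; R_n = min(0.6F_uA_nv, 0.6F_yA_gv) + U_bs·F_u·A_nt = 142.3 kN → 107 kN.
Block shear governs: 107 kN.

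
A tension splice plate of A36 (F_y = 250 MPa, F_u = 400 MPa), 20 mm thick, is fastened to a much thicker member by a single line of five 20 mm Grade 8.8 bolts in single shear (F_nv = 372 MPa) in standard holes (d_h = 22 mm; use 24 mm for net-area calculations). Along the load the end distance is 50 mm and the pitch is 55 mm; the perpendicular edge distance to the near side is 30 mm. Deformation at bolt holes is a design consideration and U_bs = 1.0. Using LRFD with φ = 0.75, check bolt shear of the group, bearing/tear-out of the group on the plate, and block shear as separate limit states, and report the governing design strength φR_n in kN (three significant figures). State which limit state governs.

438 kN (bolt shear governs)

Bolt shear: A_b = π·20²/4 = 314.2 mm²; R_n = 372 × 314.2 × 5 × 1 / 1000 = 584.3 kN → 0.75 × 584.3 = 438 kN.
Bearing: edge l_c = 39, r_n = 374.4 kN; interior l_c = 33, r_n = 316.8 kN; R_n = 374.4 + 4·316.8 = 1642 kN → 1230 kN.
Block shear: A_gv = 5400, A_nv = 3240, A_nt = 360 mm²; R_n = min(0.6F_uA_nv, 0.6F_yA_gv) + U_bs·F_u·A_nt = 921.6 kN → 691 kN.
Bolt shear governs: 438 kN.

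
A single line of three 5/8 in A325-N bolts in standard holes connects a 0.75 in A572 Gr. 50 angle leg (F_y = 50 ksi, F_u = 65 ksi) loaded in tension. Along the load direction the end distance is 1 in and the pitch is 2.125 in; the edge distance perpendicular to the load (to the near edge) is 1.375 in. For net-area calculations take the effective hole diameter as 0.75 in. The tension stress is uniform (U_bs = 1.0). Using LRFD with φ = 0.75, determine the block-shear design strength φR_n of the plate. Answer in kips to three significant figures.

111 kips

Shear plane L_v = 1 + 2·2.125 = 5.25 in; A_gv = 5.25 × 0.75 = 3.938 in².
A_nv = (5.25 − 2.5·0.75) × 0.75 = 2.531 in².
A_nt = (1.375 − 0.5·0.75) × 0.75 = 0.75 in².
0.6 F_u A_nv = 98.72 kips; 0.6 F_y A_gv = 118.1 kips → shear rupture governs the shear term.
R_n = 98.72 + 1.0 × 65 × 0.75 = 147.5 kips.
Design strength φR_n = 0.75 × 147.5 = 111 kips.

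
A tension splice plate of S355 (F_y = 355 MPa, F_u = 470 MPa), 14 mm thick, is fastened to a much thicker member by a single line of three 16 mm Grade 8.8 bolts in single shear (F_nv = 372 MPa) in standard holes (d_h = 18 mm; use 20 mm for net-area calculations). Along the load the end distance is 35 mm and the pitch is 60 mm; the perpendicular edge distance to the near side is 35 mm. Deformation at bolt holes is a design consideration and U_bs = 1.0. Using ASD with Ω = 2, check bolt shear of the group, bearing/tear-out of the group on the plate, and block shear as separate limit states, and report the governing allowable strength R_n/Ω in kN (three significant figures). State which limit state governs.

Bolt shear: A_b = π·16²/4 = 201.1 mm²; R_n = 372 × 201.1 × 3 × 1 / 1000 = 224.4 kN → 224.4 / 2 = 112 kN.
Bearing: edge l_c = 26, r_n = 205.3 kN; interior l_c = 42, r_n = 252.7 kN; R_n = 205.3 + 2·252.7 = 710.6 kN → 355 kN.
Block shear: A_gv = 2170, A_nv = 1470, A_nt = 350 mm²; R_n = min(0.6F_uA_nv, 0.6F_yA_gv) + U_bs·F_u·A_nt = 579 kN → 290 kN.
Bolt shear governs: 112 kN.

112 kN (bolt shear governs)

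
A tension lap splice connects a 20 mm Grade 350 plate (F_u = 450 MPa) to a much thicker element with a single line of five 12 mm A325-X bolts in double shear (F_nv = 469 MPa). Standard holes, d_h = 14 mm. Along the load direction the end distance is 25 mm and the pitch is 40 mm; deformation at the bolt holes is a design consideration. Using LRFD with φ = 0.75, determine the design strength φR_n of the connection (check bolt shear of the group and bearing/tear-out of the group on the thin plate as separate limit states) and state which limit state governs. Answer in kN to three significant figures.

398 kN (bolt shear governs)

Bolt shear: A_b = π·12²/4 = 113.1 mm²; R_n = 469 × 113.1 × 5 × 2 / 1000 = 530.4 kN → 0.75 × 530.4 = 398 kN.
Bearing (1.2 l_c t F_u ≤ 2.4 d t F_u): upper limit = 2.4·12·20·450 / 1000 = 259.2 kN.
  Edge l_c = 25 − 14/2 = 18 → r_n = 194.4 kN; interior l_c = 40 − 14 = 26 → r_n = 259.2 kN.
  R_n,bearing = 1·194.4 + 4·259.2 = 1231 kN → 0.75 × 1231 = 923 kN.
Bolt shear governs: 398 kN.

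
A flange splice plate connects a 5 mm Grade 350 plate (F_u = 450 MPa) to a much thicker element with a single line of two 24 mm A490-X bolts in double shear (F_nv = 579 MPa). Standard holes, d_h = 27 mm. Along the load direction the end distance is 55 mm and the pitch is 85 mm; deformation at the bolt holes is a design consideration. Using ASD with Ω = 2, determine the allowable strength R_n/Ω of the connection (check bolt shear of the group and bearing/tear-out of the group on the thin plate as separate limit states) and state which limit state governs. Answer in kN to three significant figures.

Bolt shear: A_b = π·24²/4 = 452.4 mm²; R_n = 579 × 452.4 × 2 × 2 / 1000 = 1048 kN → 1048 / 2 = 524 kN.
Bearing (1.2 l_c t F_u ≤ 2.4 d t F_u): upper limit = 2.4·24·5·450 / 1000 = 129.6 kN.
  Edge l_c = 55 − 27/2 = 41.5 → r_n = 112 kN; interior l_c = 85 − 27 = 58 → r_n = 129.6 kN.
  R_n,bearing = 1·112 + 1·129.6 = 241.6 kN → 241.6 / 2 = 121 kN.
Bearing governs: 121 kN.

121 kN (bearing governs)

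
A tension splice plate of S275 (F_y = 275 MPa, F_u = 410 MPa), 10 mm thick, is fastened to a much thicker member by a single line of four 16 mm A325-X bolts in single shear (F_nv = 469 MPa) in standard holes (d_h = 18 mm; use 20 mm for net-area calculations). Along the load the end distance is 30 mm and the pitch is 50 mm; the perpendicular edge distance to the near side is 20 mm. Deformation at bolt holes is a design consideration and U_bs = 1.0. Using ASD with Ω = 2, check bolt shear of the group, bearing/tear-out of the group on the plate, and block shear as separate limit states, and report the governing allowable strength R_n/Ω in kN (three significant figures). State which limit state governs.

Bolt shear: A_b = π·16²/4 = 201.1 mm²; R_n = 469 × 201.1 × 4 × 1 / 1000 = 377.2 kN → 377.2 / 2 = 189 kN.
Bearing: edge l_c = 21, r_n = 103.3 kN; interior l_c = 32, r_n = 157.4 kN; R_n = 103.3 + 3·157.4 = 575.6 kN → 288 kN.
Block shear: A_gv = 1800, A_nv = 1100, A_nt = 100 mm²; R_n = min(0.6F_uA_nv, 0.6F_yA_gv) + U_bs·F_u·A_nt = 311.6 kN → 156 kN.
Block shear governs: 156 kN.

156 kN (block shear governs)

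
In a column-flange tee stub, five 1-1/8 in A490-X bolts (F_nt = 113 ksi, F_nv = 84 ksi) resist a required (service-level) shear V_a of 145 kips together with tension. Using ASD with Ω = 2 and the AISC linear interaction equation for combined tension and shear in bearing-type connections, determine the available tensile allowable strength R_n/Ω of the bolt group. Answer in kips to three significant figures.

170 kips

A_b = π·1.125²/4 = 0.994 in²; f_rv = 145 / (5 × 0.994) = 29.17 ksi.
F'_nt = 1.3 F_nt − (Ω F_nt / F_nv) f_rv = 1.3·113 − (2·113/84)·29.17 = 68.41 ksi, capped at F_nt → F'_nt = 68.41 ksi.
R_n = F'_nt · A_b · n = 68.41 × 0.994 × 5 = 340 kips.
Allowable strength R_n/Ω = 340 / 2 = 170 kips.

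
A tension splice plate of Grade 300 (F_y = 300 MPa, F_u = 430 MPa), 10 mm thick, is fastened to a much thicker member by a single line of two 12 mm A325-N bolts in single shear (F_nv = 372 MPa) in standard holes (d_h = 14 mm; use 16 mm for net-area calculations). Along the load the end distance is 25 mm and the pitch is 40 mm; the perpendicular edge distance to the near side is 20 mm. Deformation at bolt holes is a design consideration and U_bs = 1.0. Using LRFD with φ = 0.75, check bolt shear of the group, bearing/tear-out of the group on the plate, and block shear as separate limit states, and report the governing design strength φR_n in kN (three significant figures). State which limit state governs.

63.1 kN (bolt shear governs)

Bolt shear: A_b = π·12²/4 = 113.1 mm²; R_n = 372 × 113.1 × 2 × 1 / 1000 = 84.14 kN → 0.75 × 84.14 = 63.1 kN.
Bearing: edge l_c = 18, r_n = 92.88 kN; interior l_c = 26, r_n = 123.8 kN; R_n = 92.88 + 1·123.8 = 216.7 kN → 163 kN.
Block shear: A_gv = 650, A_nv = 410, A_nt = 120 mm²; R_n = min(0.6F_uA_nv, 0.6F_yA_gv) + U_bs·F_u·A_nt = 157.4 kN → 118 kN.
Bolt shear governs: 63.1 kN.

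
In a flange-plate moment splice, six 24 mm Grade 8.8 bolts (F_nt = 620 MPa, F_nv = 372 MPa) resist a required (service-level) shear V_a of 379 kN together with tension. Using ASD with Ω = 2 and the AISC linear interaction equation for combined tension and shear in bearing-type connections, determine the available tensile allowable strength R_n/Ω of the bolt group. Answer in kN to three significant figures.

A_b = π·24²/4 = 452.4 mm²; f_rv = 379 × 1000 / (6 × 452.4) = 139.6 MPa.
F'_nt = 1.3 F_nt − (Ω F_nt / F_nv) f_rv = 1.3·620 − (2·620/372)·139.6 = 340.6 MPa, capped at F_nt → F'_nt = 340.6 MPa.
R_n = F'_nt · A_b · n = 340.6 × 452.4 × 6 / 1000 = 924.4 kN.
Allowable strength R_n/Ω = 924.4 / 2 = 462 kN.

462 kN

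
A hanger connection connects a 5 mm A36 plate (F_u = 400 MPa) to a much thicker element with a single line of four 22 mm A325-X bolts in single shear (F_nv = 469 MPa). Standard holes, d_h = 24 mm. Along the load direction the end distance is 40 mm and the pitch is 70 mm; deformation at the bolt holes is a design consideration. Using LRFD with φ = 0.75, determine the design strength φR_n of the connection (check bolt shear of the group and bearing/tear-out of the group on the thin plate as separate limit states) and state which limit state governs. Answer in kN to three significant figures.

288 kN (bearing governs)

Bolt shear: A_b = π·22²/4 = 380.1 mm²; R_n = 469 × 380.1 × 4 × 1 / 1000 = 713.1 kN → 0.75 × 713.1 = 535 kN.
Bearing (1.2 l_c t F_u ≤ 2.4 d t F_u): upper limit = 2.4·22·5·400 / 1000 = 105.6 kN.
  Edge l_c = 40 − 24/2 = 28 → r_n = 67.2 kN; interior l_c = 70 − 24 = 46 → r_n = 105.6 kN.
  R_n,bearing = 1·67.2 + 3·105.6 = 384 kN → 0.75 × 384 = 288 kN.
Bearing governs: 288 kN.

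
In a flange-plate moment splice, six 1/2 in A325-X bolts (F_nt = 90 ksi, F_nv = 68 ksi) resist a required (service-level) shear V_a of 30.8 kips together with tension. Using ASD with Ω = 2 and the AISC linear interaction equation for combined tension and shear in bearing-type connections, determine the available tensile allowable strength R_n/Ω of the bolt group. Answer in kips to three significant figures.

A_b = π·0.5²/4 = 0.1963 in²; f_rv = 30.8 / (6 × 0.1963) = 26.14 ksi.
F'_nt = 1.3 F_nt − (Ω F_nt / F_nv) f_rv = 1.3·90 − (2·90/68)·26.14 = 47.8 ksi, capped at F_nt → F'_nt = 47.8 ksi.
R_n = F'_nt · A_b · n = 47.8 × 0.1963 × 6 = 56.31 kips.
Allowable strength R_n/Ω = 56.31 / 2 = 28.2 kips.

28.2 kips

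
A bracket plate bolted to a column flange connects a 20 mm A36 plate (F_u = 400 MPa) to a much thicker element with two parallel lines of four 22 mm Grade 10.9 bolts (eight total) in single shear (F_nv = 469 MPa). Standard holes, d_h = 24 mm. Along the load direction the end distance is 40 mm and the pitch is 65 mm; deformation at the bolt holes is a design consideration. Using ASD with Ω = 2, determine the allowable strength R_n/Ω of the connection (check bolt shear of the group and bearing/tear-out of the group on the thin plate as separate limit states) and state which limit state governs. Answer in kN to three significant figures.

713 kN (bolt shear governs)

Bolt shear: A_b = π·22²/4 = 380.1 mm²; R_n = 469 × 380.1 × 8 × 1 / 1000 = 1426 kN → 1426 / 2 = 713 kN.
Bearing (1.2 l_c t F_u ≤ 2.4 d t F_u): upper limit = 2.4·22·20·400 / 1000 = 422.4 kN.
  Edge l_c = 40 − 24/2 = 28 → r_n = 268.8 kN; interior l_c = 65 − 24 = 41 → r_n = 393.6 kN.
  R_n,bearing = 2·268.8 + 6·393.6 = 2899 kN → 2899 / 2 = 1450 kN.
Bolt shear governs: 713 kN.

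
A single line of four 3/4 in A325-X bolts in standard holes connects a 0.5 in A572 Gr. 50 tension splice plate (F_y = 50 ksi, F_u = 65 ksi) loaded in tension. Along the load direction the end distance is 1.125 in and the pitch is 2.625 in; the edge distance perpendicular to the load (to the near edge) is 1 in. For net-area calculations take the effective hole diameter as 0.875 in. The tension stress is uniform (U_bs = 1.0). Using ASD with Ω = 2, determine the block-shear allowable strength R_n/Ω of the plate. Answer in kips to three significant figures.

Shear plane L_v = 1.125 + 3·2.625 = 9 in; A_gv = 9 × 0.5 = 4.5 in².
A_nv = (9 − 3.5·0.875) × 0.5 = 2.969 in².
A_nt = (1 − 0.5·0.875) × 0.5 = 0.2812 in².
0.6 F_u A_nv = 115.8 kips; 0.6 F_y A_gv = 135 kips → shear rupture governs the shear term.
R_n = 115.8 + 1.0 × 65 × 0.2812 = 134.1 kips.
Allowable strength R_n/Ω = 134.1 / 2 = 67 kips.

67 kips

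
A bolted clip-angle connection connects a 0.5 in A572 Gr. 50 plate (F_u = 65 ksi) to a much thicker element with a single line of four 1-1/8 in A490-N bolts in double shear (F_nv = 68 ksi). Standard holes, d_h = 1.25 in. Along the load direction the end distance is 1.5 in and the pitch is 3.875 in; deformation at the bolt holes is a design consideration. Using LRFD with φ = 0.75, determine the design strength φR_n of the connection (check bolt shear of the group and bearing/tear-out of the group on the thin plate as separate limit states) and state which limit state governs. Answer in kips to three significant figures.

223 kips (bearing governs)

Bolt shear: A_b = π·1.125²/4 = 0.994 in²; R_n = 68 × 0.994 × 4 × 2 = 540.7 kips → 0.75 × 540.7 = 406 kips.
Bearing (1.2 l_c t F_u ≤ 2.4 d t F_u): upper limit = 2.4·1.125·0.5·65 = 87.75 kips.
  Edge l_c = 1.5 − 1.25/2 = 0.875 → r_n = 34.12 kips; interior l_c = 3.875 − 1.25 = 2.625 → r_n = 87.75 kips.
  R_n,bearing = 1·34.12 + 3·87.75 = 297.4 kips → 0.75 × 297.4 = 223 kips.
Bearing governs: 223 kips.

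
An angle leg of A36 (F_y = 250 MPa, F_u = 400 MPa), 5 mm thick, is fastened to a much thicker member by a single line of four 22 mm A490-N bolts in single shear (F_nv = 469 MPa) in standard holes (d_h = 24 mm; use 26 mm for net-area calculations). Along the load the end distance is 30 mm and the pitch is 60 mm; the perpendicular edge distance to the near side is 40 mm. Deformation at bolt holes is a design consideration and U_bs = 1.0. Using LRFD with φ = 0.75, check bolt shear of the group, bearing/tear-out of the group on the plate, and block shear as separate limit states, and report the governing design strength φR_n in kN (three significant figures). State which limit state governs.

Bolt shear: A_b = π·22²/4 = 380.1 mm²; R_n = 469 × 380.1 × 4 × 1 / 1000 = 713.1 kN → 0.75 × 713.1 = 535 kN.
Bearing: edge l_c = 18, r_n = 43.2 kN; interior l_c = 36, r_n = 86.4 kN; R_n = 43.2 + 3·86.4 = 302.4 kN → 227 kN.
Block shear: A_gv = 1050, A_nv = 595, A_nt = 135 mm²; R_n = min(0.6F_uA_nv, 0.6F_yA_gv) + U_bs·F_u·A_nt = 196.8 kN → 148 kN.
Block shear governs: 148 kN.

148 kN (block shear governs)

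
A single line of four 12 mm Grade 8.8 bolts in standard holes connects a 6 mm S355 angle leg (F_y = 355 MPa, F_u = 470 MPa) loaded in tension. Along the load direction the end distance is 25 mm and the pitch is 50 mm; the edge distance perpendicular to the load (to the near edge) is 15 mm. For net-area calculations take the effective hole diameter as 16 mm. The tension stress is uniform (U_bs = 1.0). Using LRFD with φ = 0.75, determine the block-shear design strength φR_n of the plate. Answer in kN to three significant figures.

Shear plane L_v = 25 + 3·50 = 175 mm; A_gv = 175 × 6 = 1050 mm².
A_nv = (175 − 3.5·16) × 6 = 714 mm².
A_nt = (15 − 0.5·16) × 6 = 42 mm².
0.6 F_u A_nv = 201.3 kN; 0.6 F_y A_gv = 223.7 kN → shear rupture governs the shear term.
R_n = 201.3 + 1.0 × 470 × 42 / 1000 = 221.1 kN.
Design strength φR_n = 0.75 × 221.1 = 166 kN.

166 kN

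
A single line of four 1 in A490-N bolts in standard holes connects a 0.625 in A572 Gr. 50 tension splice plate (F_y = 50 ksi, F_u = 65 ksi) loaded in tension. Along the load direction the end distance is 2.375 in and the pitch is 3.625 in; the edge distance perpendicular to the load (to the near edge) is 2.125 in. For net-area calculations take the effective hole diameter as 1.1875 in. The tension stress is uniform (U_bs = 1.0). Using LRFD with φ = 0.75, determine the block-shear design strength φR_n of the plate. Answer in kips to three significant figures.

Shear plane L_v = 2.375 + 3·3.625 = 13.25 in; A_gv = 13.25 × 0.625 = 8.281 in².
A_nv = (13.25 − 3.5·1.1875) × 0.625 = 5.684 in².
A_nt = (2.125 − 0.5·1.1875) × 0.625 = 0.957 in².
0.6 F_u A_nv = 221.7 kips; 0.6 F_y A_gv = 248.4 kips → shear rupture governs the shear term.
R_n = 221.7 + 1.0 × 65 × 0.957 = 283.9 kips.
Design strength φR_n = 0.75 × 283.9 = 213 kips.

213 kips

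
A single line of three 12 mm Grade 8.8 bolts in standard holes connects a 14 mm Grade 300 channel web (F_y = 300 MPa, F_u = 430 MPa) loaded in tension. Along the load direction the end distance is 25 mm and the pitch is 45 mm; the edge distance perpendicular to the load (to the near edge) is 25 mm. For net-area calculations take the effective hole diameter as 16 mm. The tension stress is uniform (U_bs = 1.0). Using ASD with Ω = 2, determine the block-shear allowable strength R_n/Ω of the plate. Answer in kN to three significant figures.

Shear plane L_v = 25 + 2·45 = 115 mm; A_gv = 115 × 14 = 1610 mm².
A_nv = (115 − 2.5·16) × 14 = 1050 mm².
A_nt = (25 − 0.5·16) × 14 = 238 mm².
0.6 F_u A_nv = 270.9 kN; 0.6 F_y A_gv = 289.8 kN → shear rupture governs the shear term.
R_n = 270.9 + 1.0 × 430 × 238 / 1000 = 373.2 kN.
Allowable strength R_n/Ω = 373.2 / 2 = 187 kN.

187 kN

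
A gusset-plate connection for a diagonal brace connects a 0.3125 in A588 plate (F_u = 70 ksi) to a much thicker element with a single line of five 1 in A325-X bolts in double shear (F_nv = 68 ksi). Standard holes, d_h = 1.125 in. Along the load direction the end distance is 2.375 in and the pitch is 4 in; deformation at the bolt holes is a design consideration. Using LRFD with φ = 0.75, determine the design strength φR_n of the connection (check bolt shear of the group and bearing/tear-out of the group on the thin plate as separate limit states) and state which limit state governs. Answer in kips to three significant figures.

Bolt shear: A_b = π·1²/4 = 0.7854 in²; R_n = 68 × 0.7854 × 5 × 2 = 534.1 kips → 0.75 × 534.1 = 401 kips.
Bearing (1.2 l_c t F_u ≤ 2.4 d t F_u): upper limit = 2.4·1·0.3125·70 = 52.5 kips.
  Edge l_c = 2.375 − 1.125/2 = 1.812 → r_n = 47.58 kips; interior l_c = 4 − 1.125 = 2.875 → r_n = 52.5 kips.
  R_n,bearing = 1·47.58 + 4·52.5 = 257.6 kips → 0.75 × 257.6 = 193 kips.
Bearing governs: 193 kips.

193 kips (bearing governs)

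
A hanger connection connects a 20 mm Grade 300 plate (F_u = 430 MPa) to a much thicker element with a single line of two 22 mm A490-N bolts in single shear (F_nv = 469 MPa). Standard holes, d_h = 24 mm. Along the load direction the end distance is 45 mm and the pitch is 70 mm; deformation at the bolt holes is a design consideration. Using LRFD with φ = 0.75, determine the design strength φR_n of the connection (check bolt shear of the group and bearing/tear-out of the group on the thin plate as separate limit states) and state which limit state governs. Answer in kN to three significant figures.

Bolt shear: A_b = π·22²/4 = 380.1 mm²; R_n = 469 × 380.1 × 2 × 1 / 1000 = 356.6 kN → 0.75 × 356.6 = 267 kN.
Bearing (1.2 l_c t F_u ≤ 2.4 d t F_u): upper limit = 2.4·22·20·430 / 1000 = 454.1 kN.
  Edge l_c = 45 − 24/2 = 33 → r_n = 340.6 kN; interior l_c = 70 − 24 = 46 → r_n = 454.1 kN.
  R_n,bearing = 1·340.6 + 1·454.1 = 794.6 kN → 0.75 × 794.6 = 596 kN.
Bolt shear governs: 267 kN.

267 kN (bolt shear governs)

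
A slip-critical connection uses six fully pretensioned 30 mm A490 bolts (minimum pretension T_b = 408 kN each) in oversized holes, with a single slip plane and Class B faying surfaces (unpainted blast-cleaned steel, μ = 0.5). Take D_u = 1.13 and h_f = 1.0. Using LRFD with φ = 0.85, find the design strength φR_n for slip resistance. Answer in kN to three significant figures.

1180 kN

R_n = μ · D_u · h_f · T_b · n_s · n_b = 0.5 × 1.13 × 1.0 × 408 × 1 × 6 = 1383 kN.
Design strength φR_n = 0.85 × 1383 = 1180 kN.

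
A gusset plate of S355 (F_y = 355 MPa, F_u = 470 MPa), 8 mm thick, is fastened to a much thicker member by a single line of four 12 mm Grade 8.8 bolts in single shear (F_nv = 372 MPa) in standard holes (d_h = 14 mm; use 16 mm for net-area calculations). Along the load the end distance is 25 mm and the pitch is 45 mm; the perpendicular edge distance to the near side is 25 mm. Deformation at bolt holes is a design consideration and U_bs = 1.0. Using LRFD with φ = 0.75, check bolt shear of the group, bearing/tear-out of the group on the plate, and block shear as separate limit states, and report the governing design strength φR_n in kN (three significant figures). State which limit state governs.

126 kN (bolt shear governs)

Bolt shear: A_b = π·12²/4 = 113.1 mm²; R_n = 372 × 113.1 × 4 × 1 / 1000 = 168.3 kN → 0.75 × 168.3 = 126 kN.
Bearing: edge l_c = 18, r_n = 81.22 kN; interior l_c = 31, r_n = 108.3 kN; R_n = 81.22 + 3·108.3 = 406.1 kN → 305 kN.
Block shear: A_gv = 1280, A_nv = 832, A_nt = 136 mm²; R_n = min(0.6F_uA_nv, 0.6F_yA_gv) + U_bs·F_u·A_nt = 298.5 kN → 224 kN.
Bolt shear governs: 126 kN.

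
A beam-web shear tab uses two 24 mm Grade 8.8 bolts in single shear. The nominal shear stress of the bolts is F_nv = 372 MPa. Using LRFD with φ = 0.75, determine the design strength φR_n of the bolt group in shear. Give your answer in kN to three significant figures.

252 kN

A_b = π × 24² / 4 = 452.4 mm².
R_n = F_nv · A_b · n · n_s = 372 × 452.4 × 2 × 1 / 1000 = 336.6 kN.
Design strength φR_n = 0.75 × 336.6 = 252 kN.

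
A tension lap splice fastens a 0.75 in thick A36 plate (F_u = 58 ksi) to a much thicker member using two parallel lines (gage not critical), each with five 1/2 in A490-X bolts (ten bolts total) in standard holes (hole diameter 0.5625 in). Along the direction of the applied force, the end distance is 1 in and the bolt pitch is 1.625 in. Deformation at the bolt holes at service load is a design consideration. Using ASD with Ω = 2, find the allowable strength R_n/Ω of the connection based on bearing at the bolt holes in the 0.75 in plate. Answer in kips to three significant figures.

246 kips

Per bolt r_n = 1.2 l_c t F_u ≤ 2.4 d t F_u; upper limit = 2.4 × 0.5 × 0.75 × 58 = 52.2 kips.
Edge bolt: l_c = 1 − 0.5625/2 = 0.7188 in → 1.2 × 0.7188 × 0.75 × 58 = 37.52 → r_n = 37.52 kips.
Interior bolts: l_c = 1.625 − 0.5625 = 1.062 in → 1.2 × 1.062 × 0.75 × 58 = 55.46 → r_n = 52.2 kips.
R_n = 2 × 37.52 + 8 × 52.2 = 492.6 kips.
Allowable strength R_n/Ω = 492.6 / 2 = 246 kips.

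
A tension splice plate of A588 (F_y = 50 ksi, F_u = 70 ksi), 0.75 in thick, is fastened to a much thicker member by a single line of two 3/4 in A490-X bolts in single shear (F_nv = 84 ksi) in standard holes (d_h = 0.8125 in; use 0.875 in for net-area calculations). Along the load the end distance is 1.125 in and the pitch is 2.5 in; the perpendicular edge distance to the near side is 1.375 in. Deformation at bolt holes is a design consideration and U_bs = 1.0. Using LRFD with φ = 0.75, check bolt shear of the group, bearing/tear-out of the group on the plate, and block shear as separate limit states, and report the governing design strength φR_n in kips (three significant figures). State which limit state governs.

55.7 kips (bolt shear governs)

Bolt shear: A_b = π·0.75²/4 = 0.4418 in²; R_n = 84 × 0.4418 × 2 × 1 = 74.22 kips → 0.75 × 74.22 = 55.7 kips.
Bearing: edge l_c = 0.7188, r_n = 45.28 kips; interior l_c = 1.688, r_n = 94.5 kips; R_n = 45.28 + 1·94.5 = 139.8 kips → 105 kips.
Block shear: A_gv = 2.719, A_nv = 1.734, A_nt = 0.7031 in²; R_n = min(0.6F_uA_nv, 0.6F_yA_gv) + U_bs·F_u·A_nt = 122.1 kips → 91.5 kips.
Bolt shear governs: 55.7 kips.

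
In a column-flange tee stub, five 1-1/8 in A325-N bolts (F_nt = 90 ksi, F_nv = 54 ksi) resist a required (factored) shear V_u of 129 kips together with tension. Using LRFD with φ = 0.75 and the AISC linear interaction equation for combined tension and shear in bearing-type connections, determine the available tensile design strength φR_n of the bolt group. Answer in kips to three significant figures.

A_b = π·1.125²/4 = 0.994 in²; f_rv = 129 / (5 × 0.994) = 25.96 ksi.
F'_nt = 1.3 F_nt − (F_nt / φF_nv) f_rv = 1.3·90 − (90/(0.75·54))·25.96 = 59.32 ksi, capped at F_nt → F'_nt = 59.32 ksi.
R_n = F'_nt · A_b · n = 59.32 × 0.994 × 5 = 294.8 kips.
Design strength φR_n = 0.75 × 294.8 = 221 kips.

221 kips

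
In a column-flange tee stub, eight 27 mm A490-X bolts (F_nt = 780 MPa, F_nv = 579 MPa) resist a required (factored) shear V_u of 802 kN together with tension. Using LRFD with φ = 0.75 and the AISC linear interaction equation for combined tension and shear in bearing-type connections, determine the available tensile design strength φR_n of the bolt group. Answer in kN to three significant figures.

2400 kN

A_b = π·27²/4 = 572.6 mm²; f_rv = 802 × 1000 / (8 × 572.6) = 175.1 MPa.
F'_nt = 1.3 F_nt − (F_nt / φF_nv) f_rv = 1.3·780 − (780/(0.75·579))·175.1 = 699.5 MPa, capped at F_nt → F'_nt = 699.5 MPa.
R_n = F'_nt · A_b · n = 699.5 × 572.6 × 8 / 1000 = 3204 kN.
Design strength φR_n = 0.75 × 3204 = 2400 kN.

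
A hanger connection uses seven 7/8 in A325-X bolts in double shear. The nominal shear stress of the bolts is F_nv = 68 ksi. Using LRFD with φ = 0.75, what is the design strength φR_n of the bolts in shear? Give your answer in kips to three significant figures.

429 kips

A_b = π × 0.875² / 4 = 0.6013 in².
R_n = F_nv · A_b · n · n_s = 68 × 0.6013 × 7 × 2 = 572.5 kips.
Design strength φR_n = 0.75 × 572.5 = 429 kips.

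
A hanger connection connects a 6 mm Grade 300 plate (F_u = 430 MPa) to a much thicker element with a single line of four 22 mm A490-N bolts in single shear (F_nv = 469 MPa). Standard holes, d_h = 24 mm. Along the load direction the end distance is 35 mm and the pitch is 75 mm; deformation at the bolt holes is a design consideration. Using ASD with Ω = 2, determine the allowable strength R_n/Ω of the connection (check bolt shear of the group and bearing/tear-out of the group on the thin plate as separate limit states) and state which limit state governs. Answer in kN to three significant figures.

240 kN (bearing governs)

Bolt shear: A_b = π·22²/4 = 380.1 mm²; R_n = 469 × 380.1 × 4 × 1 / 1000 = 713.1 kN → 713.1 / 2 = 357 kN.
Bearing (1.2 l_c t F_u ≤ 2.4 d t F_u): upper limit = 2.4·22·6·430 / 1000 = 136.2 kN.
  Edge l_c = 35 − 24/2 = 23 → r_n = 71.21 kN; interior l_c = 75 − 24 = 51 → r_n = 136.2 kN.
  R_n,bearing = 1·71.21 + 3·136.2 = 479.9 kN → 479.9 / 2 = 240 kN.
Bearing governs: 240 kN.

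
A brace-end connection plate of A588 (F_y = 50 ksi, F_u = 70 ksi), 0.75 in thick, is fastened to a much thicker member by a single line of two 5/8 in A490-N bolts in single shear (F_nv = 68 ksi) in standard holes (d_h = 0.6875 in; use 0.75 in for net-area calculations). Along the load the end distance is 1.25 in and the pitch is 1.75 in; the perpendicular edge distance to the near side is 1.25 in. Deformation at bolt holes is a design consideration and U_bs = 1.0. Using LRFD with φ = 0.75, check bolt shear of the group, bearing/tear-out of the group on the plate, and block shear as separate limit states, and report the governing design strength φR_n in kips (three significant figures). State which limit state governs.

Bolt shear: A_b = π·0.625²/4 = 0.3068 in²; R_n = 68 × 0.3068 × 2 × 1 = 41.72 kips → 0.75 × 41.72 = 31.3 kips.
Bearing: edge l_c = 0.9062, r_n = 57.09 kips; interior l_c = 1.062, r_n = 66.94 kips; R_n = 57.09 + 1·66.94 = 124 kips → 93 kips.
Block shear: A_gv = 2.25, A_nv = 1.406, A_nt = 0.6562 in²; R_n = min(0.6F_uA_nv, 0.6F_yA_gv) + U_bs·F_u·A_nt = 105 kips → 78.8 kips.
Bolt shear governs: 31.3 kips.

31.3 kips (bolt shear governs)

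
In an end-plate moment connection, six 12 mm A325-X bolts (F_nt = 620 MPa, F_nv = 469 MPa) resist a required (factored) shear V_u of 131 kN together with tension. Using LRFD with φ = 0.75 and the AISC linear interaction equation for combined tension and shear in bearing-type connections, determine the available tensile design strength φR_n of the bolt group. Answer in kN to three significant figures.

237 kN

A_b = π·12²/4 = 113.1 mm²; f_rv = 131 × 1000 / (6 × 113.1) = 193 MPa.
F'_nt = 1.3 F_nt − (F_nt / φF_nv) f_rv = 1.3·620 − (620/(0.75·469))·193 = 465.7 MPa, capped at F_nt → F'_nt = 465.7 MPa.
R_n = F'_nt · A_b · n = 465.7 × 113.1 × 6 / 1000 = 316 kN.
Design strength φR_n = 0.75 × 316 = 237 kN.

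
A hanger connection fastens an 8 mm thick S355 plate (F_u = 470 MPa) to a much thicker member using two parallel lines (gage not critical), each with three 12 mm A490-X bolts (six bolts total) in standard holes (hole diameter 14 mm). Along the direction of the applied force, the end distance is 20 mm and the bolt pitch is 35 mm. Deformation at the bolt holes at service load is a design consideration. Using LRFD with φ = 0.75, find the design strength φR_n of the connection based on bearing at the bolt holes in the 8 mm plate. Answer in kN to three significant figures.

372 kN

Per bolt r_n = 1.2 l_c t F_u ≤ 2.4 d t F_u; upper limit = 2.4 × 12 × 8 × 470 / 1000 = 108.3 kN.
Edge bolt: l_c = 20 − 14/2 = 13 mm → 1.2 × 13 × 8 × 470 / 1000 = 58.66 → r_n = 58.66 kN.
Interior bolts: l_c = 35 − 14 = 21 mm → 1.2 × 21 × 8 × 470 / 1000 = 94.75 → r_n = 94.75 kN.
R_n = 2 × 58.66 + 4 × 94.75 = 496.3 kN.
Design strength φR_n = 0.75 × 496.3 = 372 kN.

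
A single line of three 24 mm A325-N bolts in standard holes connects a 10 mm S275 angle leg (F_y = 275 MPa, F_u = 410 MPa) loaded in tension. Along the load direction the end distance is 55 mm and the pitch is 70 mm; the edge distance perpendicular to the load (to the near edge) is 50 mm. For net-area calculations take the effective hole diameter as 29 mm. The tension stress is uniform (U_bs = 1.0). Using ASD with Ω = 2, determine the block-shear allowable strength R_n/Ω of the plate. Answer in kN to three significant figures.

Shear plane L_v = 55 + 2·70 = 195 mm; A_gv = 195 × 10 = 1950 mm².
A_nv = (195 − 2.5·29) × 10 = 1225 mm².
A_nt = (50 − 0.5·29) × 10 = 355 mm².
0.6 F_u A_nv = 301.4 kN; 0.6 F_y A_gv = 321.8 kN → shear rupture governs the shear term.
R_n = 301.4 + 1.0 × 410 × 355 / 1000 = 446.9 kN.
Allowable strength R_n/Ω = 446.9 / 2 = 223 kN.

223 kN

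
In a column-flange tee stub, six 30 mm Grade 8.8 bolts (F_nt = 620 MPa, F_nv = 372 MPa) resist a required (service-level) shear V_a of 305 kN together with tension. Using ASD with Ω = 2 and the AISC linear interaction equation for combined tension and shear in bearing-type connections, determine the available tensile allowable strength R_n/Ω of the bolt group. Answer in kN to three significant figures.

1200 kN

A_b = π·30²/4 = 706.9 mm²; f_rv = 305 × 1000 / (6 × 706.9) = 71.91 MPa.
F'_nt = 1.3 F_nt − (Ω F_nt / F_nv) f_rv = 1.3·620 − (2·620/372)·71.91 = 566.3 MPa, capped at F_nt → F'_nt = 566.3 MPa.
R_n = F'_nt · A_b · n = 566.3 × 706.9 × 6 / 1000 = 2402 kN.
Allowable strength R_n/Ω = 2402 / 2 = 1200 kN.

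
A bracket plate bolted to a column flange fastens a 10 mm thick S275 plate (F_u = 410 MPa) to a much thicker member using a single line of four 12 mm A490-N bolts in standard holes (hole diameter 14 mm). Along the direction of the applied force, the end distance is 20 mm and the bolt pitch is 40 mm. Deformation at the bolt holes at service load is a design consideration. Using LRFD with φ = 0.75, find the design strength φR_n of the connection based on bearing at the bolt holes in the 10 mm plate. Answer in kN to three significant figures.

314 kN

Per bolt r_n = 1.2 l_c t F_u ≤ 2.4 d t F_u; upper limit = 2.4 × 12 × 10 × 410 / 1000 = 118.1 kN.
Edge bolt: l_c = 20 − 14/2 = 13 mm → 1.2 × 13 × 10 × 410 / 1000 = 63.96 → r_n = 63.96 kN.
Interior bolts: l_c = 40 − 14 = 26 mm → 1.2 × 26 × 10 × 410 / 1000 = 127.9 → r_n = 118.1 kN.
R_n = 1 × 63.96 + 3 × 118.1 = 418.2 kN.
Design strength φR_n = 0.75 × 418.2 = 314 kN.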